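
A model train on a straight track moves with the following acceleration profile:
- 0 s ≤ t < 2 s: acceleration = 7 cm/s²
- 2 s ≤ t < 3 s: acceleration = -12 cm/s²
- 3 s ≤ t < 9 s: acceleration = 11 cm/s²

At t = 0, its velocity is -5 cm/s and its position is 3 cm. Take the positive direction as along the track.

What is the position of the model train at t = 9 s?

On each constant-a segment, Δv = aΔt and Δx = v₀Δt + ½aΔt²; chain segment to segment.
0–2 s: v starts -5 cm/s; Δx = -5·2 + ½·7·2² = 4 cm; v ends 9 cm/s.
2–3 s: v starts 9 cm/s; Δx = 9·1 + ½·-12·1² = 3 cm; v ends -3 cm/s.
3–9 s: v starts -3 cm/s; Δx = -3·6 + ½·11·6² = 180 cm; v ends 63 cm/s.
x(9) = 3 + Σ Δx = 190 cm.

190 cm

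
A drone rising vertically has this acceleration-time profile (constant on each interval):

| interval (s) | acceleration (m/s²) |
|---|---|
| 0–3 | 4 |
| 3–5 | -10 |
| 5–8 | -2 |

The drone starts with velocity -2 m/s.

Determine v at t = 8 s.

-16 m/s

Δv equals the area under the a-t graph; then v = v₀ + Δv.
0–3 s: 4 × 3 = 12 m/s
3–5 s: -10 × 2 = -20 m/s
5–8 s: -2 × 3 = -6 m/s
Δv = -14 m/s, so v(8) = -2 + (-14) = -16 m/s.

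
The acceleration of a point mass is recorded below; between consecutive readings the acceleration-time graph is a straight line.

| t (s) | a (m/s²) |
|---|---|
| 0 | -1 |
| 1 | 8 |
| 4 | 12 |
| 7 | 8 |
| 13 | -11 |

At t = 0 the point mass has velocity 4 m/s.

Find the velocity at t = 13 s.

58.5 m/s

Δv equals the area under the a-t graph; then v = v₀ + Δv.
0–1 s: ½(-1 + 8)(1) = 3.5 m/s
1–4 s: ½(8 + 12)(3) = 30 m/s
4–7 s: ½(12 + 8)(3) = 30 m/s
7–13 s: ½(8 + -11)(6) = -9 m/s
Δv = 54.5 m/s, so v(13) = 4 + (54.5) = 58.5 m/s.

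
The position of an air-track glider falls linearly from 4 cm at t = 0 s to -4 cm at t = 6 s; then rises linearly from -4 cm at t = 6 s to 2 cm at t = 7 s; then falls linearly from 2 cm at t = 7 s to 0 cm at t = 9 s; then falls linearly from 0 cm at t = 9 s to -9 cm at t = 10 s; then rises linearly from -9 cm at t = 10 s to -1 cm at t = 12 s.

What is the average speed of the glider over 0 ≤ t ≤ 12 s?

2.75 cm/s

Average speed = (total path length)/(elapsed time); on a piecewise-linear x-t graph the path length is Σ|Δx|.
0–6 s: |Δx| = |-4 − 4| = 8 cm
6–7 s: |Δx| = |2 − -4| = 6 cm
7–9 s: |Δx| = |0 − 2| = 2 cm
9–10 s: |Δx| = |-9 − 0| = 9 cm
10–12 s: |Δx| = |-1 − -9| = 8 cm
Total path = 33 cm; average speed = 33/12 = 2.75 cm/s.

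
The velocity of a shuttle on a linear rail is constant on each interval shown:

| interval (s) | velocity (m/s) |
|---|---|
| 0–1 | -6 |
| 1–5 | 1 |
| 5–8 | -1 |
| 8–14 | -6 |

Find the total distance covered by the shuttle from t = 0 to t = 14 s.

Total distance travelled is ∫|v| dt — sum the magnitudes of each area piece.
0–1 s: |-6| × 1 = 6 m
1–5 s: |1| × 4 = 4 m
5–8 s: |-1| × 3 = 3 m
8–14 s: |-6| × 6 = 36 m
Total distance = 49 m

49 m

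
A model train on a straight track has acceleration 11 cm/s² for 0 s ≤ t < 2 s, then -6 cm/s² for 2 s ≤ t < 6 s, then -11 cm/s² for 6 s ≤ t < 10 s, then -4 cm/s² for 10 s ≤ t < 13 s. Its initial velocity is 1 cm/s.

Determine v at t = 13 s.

Δv equals the area under the a-t graph; then v = v₀ + Δv.
0–2 s: 11 × 2 = 22 cm/s
2–6 s: -6 × 4 = -24 cm/s
6–10 s: -11 × 4 = -44 cm/s
10–13 s: -4 × 3 = -12 cm/s
Δv = -58 cm/s, so v(13) = 1 + (-58) = -57 cm/s.

-57 cm/s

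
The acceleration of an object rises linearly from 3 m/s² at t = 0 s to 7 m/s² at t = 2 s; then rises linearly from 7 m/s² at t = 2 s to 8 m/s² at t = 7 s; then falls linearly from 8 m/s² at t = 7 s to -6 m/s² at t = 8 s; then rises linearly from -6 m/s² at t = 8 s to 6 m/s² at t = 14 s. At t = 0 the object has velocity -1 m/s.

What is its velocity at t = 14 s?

Δv equals the area under the a-t graph; then v = v₀ + Δv.
0–2 s: ½(3 + 7)(2) = 10 m/s
2–7 s: ½(7 + 8)(5) = 37.5 m/s
7–8 s: ½(8 + -6)(1) = 1 m/s
8–14 s: ½(-6 + 6)(6) = 0 m/s
Δv = 48.5 m/s, so v(14) = -1 + (48.5) = 47.5 m/s.

47.5 m/s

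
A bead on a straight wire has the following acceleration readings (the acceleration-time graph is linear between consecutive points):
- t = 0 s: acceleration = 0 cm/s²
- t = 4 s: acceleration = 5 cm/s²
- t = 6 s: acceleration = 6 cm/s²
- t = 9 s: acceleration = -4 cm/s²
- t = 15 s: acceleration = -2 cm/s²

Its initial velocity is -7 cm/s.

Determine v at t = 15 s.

Δv equals the area under the a-t graph; then v = v₀ + Δv.
0–4 s: ½(0 + 5)(4) = 10 cm/s
4–6 s: ½(5 + 6)(2) = 11 cm/s
6–9 s: ½(6 + -4)(3) = 3 cm/s
9–15 s: ½(-4 + -2)(6) = -18 cm/s
Δv = 6 cm/s, so v(15) = -7 + (6) = -1 cm/s.

-1 cm/s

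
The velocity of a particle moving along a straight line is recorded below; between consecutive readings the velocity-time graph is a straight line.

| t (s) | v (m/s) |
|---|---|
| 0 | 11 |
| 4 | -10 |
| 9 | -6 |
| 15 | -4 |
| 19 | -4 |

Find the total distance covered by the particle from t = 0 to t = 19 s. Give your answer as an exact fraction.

2248/21 m

Distance (not displacement) is the total path length: add the absolute areas under v-t.
0–4 s: v = 0 at t = 44/21 s; triangle areas 242/21 + 200/21 = 442/21 m
4–9 s: |½(-10 + -6)(5)| = 40 m
9–15 s: |½(-6 + -4)(6)| = 30 m
15–19 s: |-4| × 4 = 16 m
Total distance = 2248/21 m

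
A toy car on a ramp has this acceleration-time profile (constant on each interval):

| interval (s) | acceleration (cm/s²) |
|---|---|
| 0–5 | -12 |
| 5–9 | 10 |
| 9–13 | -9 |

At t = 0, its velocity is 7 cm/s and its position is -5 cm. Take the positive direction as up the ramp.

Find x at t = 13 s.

-376 cm

On each constant-a segment, Δv = aΔt and Δx = v₀Δt + ½aΔt²; chain segment to segment.
0–5 s: v starts 7 cm/s; Δx = 7·5 + ½·-12·5² = -115 cm; v ends -53 cm/s.
5–9 s: v starts -53 cm/s; Δx = -53·4 + ½·10·4² = -132 cm; v ends -13 cm/s.
9–13 s: v starts -13 cm/s; Δx = -13·4 + ½·-9·4² = -124 cm; v ends -49 cm/s.
x(13) = -5 + Σ Δx = -376 cm.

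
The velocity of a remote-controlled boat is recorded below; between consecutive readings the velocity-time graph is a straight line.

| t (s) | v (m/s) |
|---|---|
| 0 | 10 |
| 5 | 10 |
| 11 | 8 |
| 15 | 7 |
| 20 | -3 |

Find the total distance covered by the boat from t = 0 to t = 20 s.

Total distance travelled is ∫|v| dt — sum the magnitudes of each area piece.
0–5 s: |10| × 5 = 50 m
5–11 s: |½(10 + 8)(6)| = 54 m
11–15 s: |½(8 + 7)(4)| = 30 m
15–20 s: v = 0 at t = 18.5 s; triangle areas 12.25 + 2.25 = 14.5 m
Total distance = 148.5 m

148.5 m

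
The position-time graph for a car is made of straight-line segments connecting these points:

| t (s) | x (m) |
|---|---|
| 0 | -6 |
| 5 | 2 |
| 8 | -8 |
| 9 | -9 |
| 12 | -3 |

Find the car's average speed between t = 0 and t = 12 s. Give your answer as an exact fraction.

Average speed = (total path length)/(elapsed time); on a piecewise-linear x-t graph the path length is Σ|Δx|.
0–5 s: |Δx| = |2 − -6| = 8 m
5–8 s: |Δx| = |-8 − 2| = 10 m
8–9 s: |Δx| = |-9 − -8| = 1 m
9–12 s: |Δx| = |-3 − -9| = 6 m
Total path = 25 m; average speed = 25/12 = 25/12 m/s.

25/12 m/s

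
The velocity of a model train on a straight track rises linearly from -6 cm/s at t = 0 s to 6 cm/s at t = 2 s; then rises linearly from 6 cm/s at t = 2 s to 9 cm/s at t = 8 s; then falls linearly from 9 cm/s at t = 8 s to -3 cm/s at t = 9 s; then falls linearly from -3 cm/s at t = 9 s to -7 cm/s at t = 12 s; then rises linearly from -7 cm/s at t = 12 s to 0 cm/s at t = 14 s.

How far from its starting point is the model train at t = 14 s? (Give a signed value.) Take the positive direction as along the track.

Net displacement equals the area under the velocity-time graph (areas below the axis count negative).
0–2 s: ½(-6 + 6)(2) = 0 cm
2–8 s: ½(6 + 9)(6) = 45 cm
8–9 s: ½(9 + -3)(1) = 3 cm
9–12 s: ½(-3 + -7)(3) = -15 cm
12–14 s: ½(-7 + 0)(2) = -7 cm
Net displacement = 26 cm

26 cm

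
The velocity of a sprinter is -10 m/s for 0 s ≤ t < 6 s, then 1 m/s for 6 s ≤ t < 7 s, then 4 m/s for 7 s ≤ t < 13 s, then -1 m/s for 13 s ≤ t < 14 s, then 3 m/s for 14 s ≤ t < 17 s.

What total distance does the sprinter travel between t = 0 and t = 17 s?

Distance (not displacement) is the total path length: add the absolute areas under v-t.
0–6 s: |-10| × 6 = 60 m
6–7 s: |1| × 1 = 1 m
7–13 s: |4| × 6 = 24 m
13–14 s: |-1| × 1 = 1 m
14–17 s: |3| × 3 = 9 m
Total distance = 95 m

95 m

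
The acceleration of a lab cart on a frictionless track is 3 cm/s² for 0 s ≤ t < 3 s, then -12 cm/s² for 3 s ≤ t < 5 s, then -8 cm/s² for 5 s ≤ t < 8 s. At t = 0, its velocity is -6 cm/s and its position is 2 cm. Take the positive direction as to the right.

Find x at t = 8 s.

-119.5 cm

On each constant-a segment, Δv = aΔt and Δx = v₀Δt + ½aΔt²; chain segment to segment.
0–3 s: v starts -6 cm/s; Δx = -6·3 + ½·3·3² = -4.5 cm; v ends 3 cm/s.
3–5 s: v starts 3 cm/s; Δx = 3·2 + ½·-12·2² = -18 cm; v ends -21 cm/s.
5–8 s: v starts -21 cm/s; Δx = -21·3 + ½·-8·3² = -99 cm; v ends -45 cm/s.
x(8) = 2 + Σ Δx = -119.5 cm.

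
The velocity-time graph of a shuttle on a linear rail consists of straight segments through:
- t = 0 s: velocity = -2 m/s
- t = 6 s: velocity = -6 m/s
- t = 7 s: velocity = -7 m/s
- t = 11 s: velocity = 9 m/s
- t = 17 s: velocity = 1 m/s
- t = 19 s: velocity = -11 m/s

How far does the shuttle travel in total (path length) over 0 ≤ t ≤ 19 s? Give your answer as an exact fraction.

1043/12 m

Total distance travelled is ∫|v| dt — sum the magnitudes of each area piece.
0–6 s: |½(-2 + -6)(6)| = 24 m
6–7 s: |½(-6 + -7)(1)| = 6.5 m
7–11 s: v = 0 at t = 8.75 s; triangle areas 6.125 + 10.125 = 16.25 m
11–17 s: |½(9 + 1)(6)| = 30 m
17–19 s: v = 0 at t = 103/6 s; triangle areas 1/12 + 121/12 = 61/6 m
Total distance = 1043/12 m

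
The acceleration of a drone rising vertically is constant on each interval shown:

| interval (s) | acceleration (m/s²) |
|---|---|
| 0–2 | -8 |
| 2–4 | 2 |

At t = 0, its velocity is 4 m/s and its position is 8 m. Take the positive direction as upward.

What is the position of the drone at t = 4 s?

On each constant-a segment, Δv = aΔt and Δx = v₀Δt + ½aΔt²; chain segment to segment.
0–2 s: v starts 4 m/s; Δx = 4·2 + ½·-8·2² = -8 m; v ends -12 m/s.
2–4 s: v starts -12 m/s; Δx = -12·2 + ½·2·2² = -20 m; v ends -8 m/s.
x(4) = 8 + Σ Δx = -20 m.

-20 m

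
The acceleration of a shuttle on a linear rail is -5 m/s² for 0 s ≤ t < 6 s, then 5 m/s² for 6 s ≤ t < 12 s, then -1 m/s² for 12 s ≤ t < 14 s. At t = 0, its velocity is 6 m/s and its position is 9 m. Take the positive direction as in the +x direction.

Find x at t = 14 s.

-89 m

On each constant-a segment, Δv = aΔt and Δx = v₀Δt + ½aΔt²; chain segment to segment.
0–6 s: v starts 6 m/s; Δx = 6·6 + ½·-5·6² = -54 m; v ends -24 m/s.
6–12 s: v starts -24 m/s; Δx = -24·6 + ½·5·6² = -54 m; v ends 6 m/s.
12–14 s: v starts 6 m/s; Δx = 6·2 + ½·-1·2² = 10 m; v ends 4 m/s.
x(14) = 9 + Σ Δx = -89 m.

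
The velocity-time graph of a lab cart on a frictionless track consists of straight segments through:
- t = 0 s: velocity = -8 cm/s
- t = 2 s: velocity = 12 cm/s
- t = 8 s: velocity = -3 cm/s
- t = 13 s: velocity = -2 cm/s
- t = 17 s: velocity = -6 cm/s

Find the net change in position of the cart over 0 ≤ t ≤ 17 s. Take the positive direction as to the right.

Net displacement equals the area under the velocity-time graph (areas below the axis count negative).
0–2 s: ½(-8 + 12)(2) = 4 cm
2–8 s: ½(12 + -3)(6) = 27 cm
8–13 s: ½(-3 + -2)(5) = -12.5 cm
13–17 s: ½(-2 + -6)(4) = -16 cm
Net displacement = 2.5 cm

2.5 cm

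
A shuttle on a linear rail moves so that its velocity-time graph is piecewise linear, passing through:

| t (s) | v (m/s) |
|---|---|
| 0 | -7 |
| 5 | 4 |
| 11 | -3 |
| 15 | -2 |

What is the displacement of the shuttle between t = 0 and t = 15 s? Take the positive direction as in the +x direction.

-14.5 m

Displacement is the signed area under the v-t curve.
0–5 s: ½(-7 + 4)(5) = -7.5 m
5–11 s: ½(4 + -3)(6) = 3 m
11–15 s: ½(-3 + -2)(4) = -10 m
Net displacement = -14.5 m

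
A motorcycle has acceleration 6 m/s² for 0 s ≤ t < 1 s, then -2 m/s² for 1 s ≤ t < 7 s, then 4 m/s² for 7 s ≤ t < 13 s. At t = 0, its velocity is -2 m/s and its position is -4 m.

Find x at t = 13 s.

On each constant-a segment, Δv = aΔt and Δx = v₀Δt + ½aΔt²; chain segment to segment.
0–1 s: v starts -2 m/s; Δx = -2·1 + ½·6·1² = 1 m; v ends 4 m/s.
1–7 s: v starts 4 m/s; Δx = 4·6 + ½·-2·6² = -12 m; v ends -8 m/s.
7–13 s: v starts -8 m/s; Δx = -8·6 + ½·4·6² = 24 m; v ends 16 m/s.
x(13) = -4 + Σ Δx = 9 m.

9 m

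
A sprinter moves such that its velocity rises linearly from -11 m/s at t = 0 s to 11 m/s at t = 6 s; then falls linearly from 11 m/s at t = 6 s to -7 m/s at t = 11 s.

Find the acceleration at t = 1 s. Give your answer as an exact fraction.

Acceleration is the slope of the v-t graph on 0–6 s: (11 − -11)/(6 − 0) = 11/3 m/s².

11/3 m/s²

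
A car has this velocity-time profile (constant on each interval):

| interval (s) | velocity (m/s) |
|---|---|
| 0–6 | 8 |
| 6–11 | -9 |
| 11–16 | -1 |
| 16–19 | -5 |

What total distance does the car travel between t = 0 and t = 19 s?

113 m

Distance (not displacement) is the total path length: add the absolute areas under v-t.
0–6 s: |8| × 6 = 48 m
6–11 s: |-9| × 5 = 45 m
11–16 s: |-1| × 5 = 5 m
16–19 s: |-5| × 3 = 15 m
Total distance = 113 m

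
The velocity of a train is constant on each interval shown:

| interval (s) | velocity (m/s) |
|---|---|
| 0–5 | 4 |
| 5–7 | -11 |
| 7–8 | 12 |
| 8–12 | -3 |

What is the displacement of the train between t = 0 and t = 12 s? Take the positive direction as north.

-2 m

Displacement is the signed area under the v-t curve.
0–5 s: 4 × 5 = 20 m
5–7 s: -11 × 2 = -22 m
7–8 s: 12 × 1 = 12 m
8–12 s: -3 × 4 = -12 m
Net displacement = -2 m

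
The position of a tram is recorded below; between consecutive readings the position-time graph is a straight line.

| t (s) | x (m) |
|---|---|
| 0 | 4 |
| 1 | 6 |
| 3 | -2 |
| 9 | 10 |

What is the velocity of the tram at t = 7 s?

Velocity is the slope of the x-t graph on 3–9 s: (10 − -2)/(9 − 3) = 2 m/s.

2 m/s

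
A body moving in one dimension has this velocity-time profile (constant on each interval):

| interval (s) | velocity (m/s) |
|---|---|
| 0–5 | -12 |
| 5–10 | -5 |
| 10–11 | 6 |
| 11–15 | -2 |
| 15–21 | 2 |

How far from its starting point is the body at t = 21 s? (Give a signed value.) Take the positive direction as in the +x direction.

-75 m

Displacement is the signed area under the v-t curve.
0–5 s: -12 × 5 = -60 m
5–10 s: -5 × 5 = -25 m
10–11 s: 6 × 1 = 6 m
11–15 s: -2 × 4 = -8 m
15–21 s: 2 × 6 = 12 m
Net displacement = -75 m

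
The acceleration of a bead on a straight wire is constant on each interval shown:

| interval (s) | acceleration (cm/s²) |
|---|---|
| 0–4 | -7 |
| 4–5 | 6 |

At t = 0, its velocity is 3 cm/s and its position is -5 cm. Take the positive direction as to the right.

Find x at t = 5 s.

On each constant-a segment, Δv = aΔt and Δx = v₀Δt + ½aΔt²; chain segment to segment.
0–4 s: v starts 3 cm/s; Δx = 3·4 + ½·-7·4² = -44 cm; v ends -25 cm/s.
4–5 s: v starts -25 cm/s; Δx = -25·1 + ½·6·1² = -22 cm; v ends -19 cm/s.
x(5) = -5 + Σ Δx = -71 cm.

-71 cm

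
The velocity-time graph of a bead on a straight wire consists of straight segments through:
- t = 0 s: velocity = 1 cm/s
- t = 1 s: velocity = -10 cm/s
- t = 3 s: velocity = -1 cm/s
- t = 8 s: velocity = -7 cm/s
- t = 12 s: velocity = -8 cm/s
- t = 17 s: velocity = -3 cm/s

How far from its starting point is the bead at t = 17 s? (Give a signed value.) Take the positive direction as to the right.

-93 cm

Net displacement equals the area under the velocity-time graph (areas below the axis count negative).
0–1 s: ½(1 + -10)(1) = -4.5 cm
1–3 s: ½(-10 + -1)(2) = -11 cm
3–8 s: ½(-1 + -7)(5) = -20 cm
8–12 s: ½(-7 + -8)(4) = -30 cm
12–17 s: ½(-8 + -3)(5) = -27.5 cm
Net displacement = -93 cm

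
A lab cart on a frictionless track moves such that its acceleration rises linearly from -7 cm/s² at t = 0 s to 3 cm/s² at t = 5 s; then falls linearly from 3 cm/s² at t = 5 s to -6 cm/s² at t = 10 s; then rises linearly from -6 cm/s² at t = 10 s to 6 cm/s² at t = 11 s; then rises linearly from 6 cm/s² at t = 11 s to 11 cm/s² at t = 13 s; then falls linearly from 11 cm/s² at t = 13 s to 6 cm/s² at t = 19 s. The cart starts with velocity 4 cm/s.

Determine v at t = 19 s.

54.5 cm/s

Δv equals the area under the a-t graph; then v = v₀ + Δv.
0–5 s: ½(-7 + 3)(5) = -10 cm/s
5–10 s: ½(3 + -6)(5) = -7.5 cm/s
10–11 s: ½(-6 + 6)(1) = 0 cm/s
11–13 s: ½(6 + 11)(2) = 17 cm/s
13–19 s: ½(11 + 6)(6) = 51 cm/s
Δv = 50.5 cm/s, so v(19) = 4 + (50.5) = 54.5 cm/s.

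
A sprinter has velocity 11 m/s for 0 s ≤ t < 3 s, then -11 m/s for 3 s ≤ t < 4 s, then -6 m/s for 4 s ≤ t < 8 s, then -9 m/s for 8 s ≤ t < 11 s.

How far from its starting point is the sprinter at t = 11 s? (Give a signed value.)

-29 m

Displacement is the signed area under the v-t curve.
0–3 s: 11 × 3 = 33 m
3–4 s: -11 × 1 = -11 m
4–8 s: -6 × 4 = -24 m
8–11 s: -9 × 3 = -27 m
Net displacement = -29 m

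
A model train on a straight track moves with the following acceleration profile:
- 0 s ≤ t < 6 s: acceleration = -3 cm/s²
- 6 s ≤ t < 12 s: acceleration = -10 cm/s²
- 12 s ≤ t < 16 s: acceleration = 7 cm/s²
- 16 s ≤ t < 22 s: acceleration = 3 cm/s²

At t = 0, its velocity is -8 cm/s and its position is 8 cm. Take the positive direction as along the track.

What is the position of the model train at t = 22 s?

-1012 cm

On each constant-a segment, Δv = aΔt and Δx = v₀Δt + ½aΔt²; chain segment to segment.
0–6 s: v starts -8 cm/s; Δx = -8·6 + ½·-3·6² = -102 cm; v ends -26 cm/s.
6–12 s: v starts -26 cm/s; Δx = -26·6 + ½·-10·6² = -336 cm; v ends -86 cm/s.
12–16 s: v starts -86 cm/s; Δx = -86·4 + ½·7·4² = -288 cm; v ends -58 cm/s.
16–22 s: v starts -58 cm/s; Δx = -58·6 + ½·3·6² = -294 cm; v ends -40 cm/s.
x(22) = 8 + Σ Δx = -1012 cm.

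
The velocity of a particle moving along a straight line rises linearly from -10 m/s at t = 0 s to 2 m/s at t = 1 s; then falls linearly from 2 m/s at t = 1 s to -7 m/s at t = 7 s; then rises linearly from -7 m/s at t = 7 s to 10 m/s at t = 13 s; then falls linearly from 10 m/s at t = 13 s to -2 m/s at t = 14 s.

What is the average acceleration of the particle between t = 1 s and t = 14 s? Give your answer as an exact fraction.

Average acceleration = Δv/Δt = (-2 − 2)/(14 − 1) = -4/13 m/s².

-4/13 m/s²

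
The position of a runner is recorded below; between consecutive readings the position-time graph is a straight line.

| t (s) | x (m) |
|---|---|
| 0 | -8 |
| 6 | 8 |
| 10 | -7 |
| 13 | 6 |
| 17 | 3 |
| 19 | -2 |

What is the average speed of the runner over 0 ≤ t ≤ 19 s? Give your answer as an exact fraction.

Average speed = (total path length)/(elapsed time); on a piecewise-linear x-t graph the path length is Σ|Δx|.
0–6 s: |Δx| = |8 − -8| = 16 m
6–10 s: |Δx| = |-7 − 8| = 15 m
10–13 s: |Δx| = |6 − -7| = 13 m
13–17 s: |Δx| = |3 − 6| = 3 m
17–19 s: |Δx| = |-2 − 3| = 5 m
Total path = 52 m; average speed = 52/19 = 52/19 m/s.

52/19 m/s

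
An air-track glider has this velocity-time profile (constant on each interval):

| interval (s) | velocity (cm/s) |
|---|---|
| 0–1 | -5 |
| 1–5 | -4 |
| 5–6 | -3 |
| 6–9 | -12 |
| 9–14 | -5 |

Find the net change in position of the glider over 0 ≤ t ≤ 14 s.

-85 cm

Net displacement equals the area under the velocity-time graph (areas below the axis count negative).
0–1 s: -5 × 1 = -5 cm
1–5 s: -4 × 4 = -16 cm
5–6 s: -3 × 1 = -3 cm
6–9 s: -12 × 3 = -36 cm
9–14 s: -5 × 5 = -25 cm
Net displacement = -85 cm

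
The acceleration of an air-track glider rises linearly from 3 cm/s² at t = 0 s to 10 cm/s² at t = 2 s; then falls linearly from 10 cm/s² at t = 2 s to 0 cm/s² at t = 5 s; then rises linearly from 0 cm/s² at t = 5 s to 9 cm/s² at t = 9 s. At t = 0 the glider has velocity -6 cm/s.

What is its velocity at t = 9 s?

Δv equals the area under the a-t graph; then v = v₀ + Δv.
0–2 s: ½(3 + 10)(2) = 13 cm/s
2–5 s: ½(10 + 0)(3) = 15 cm/s
5–9 s: ½(0 + 9)(4) = 18 cm/s
Δv = 46 cm/s, so v(9) = -6 + (46) = 40 cm/s.

40 cm/s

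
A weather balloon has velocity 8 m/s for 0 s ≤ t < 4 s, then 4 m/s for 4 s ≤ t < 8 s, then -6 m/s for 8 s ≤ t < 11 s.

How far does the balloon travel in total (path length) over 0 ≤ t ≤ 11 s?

Distance (not displacement) is the total path length: add the absolute areas under v-t.
0–4 s: |8| × 4 = 32 m
4–8 s: |4| × 4 = 16 m
8–11 s: |-6| × 3 = 18 m
Total distance = 66 m

66 m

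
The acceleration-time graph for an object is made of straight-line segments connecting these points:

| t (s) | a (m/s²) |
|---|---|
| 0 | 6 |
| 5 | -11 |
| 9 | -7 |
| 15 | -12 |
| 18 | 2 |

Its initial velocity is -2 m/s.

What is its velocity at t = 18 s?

Δv equals the area under the a-t graph; then v = v₀ + Δv.
0–5 s: ½(6 + -11)(5) = -12.5 m/s
5–9 s: ½(-11 + -7)(4) = -36 m/s
9–15 s: ½(-7 + -12)(6) = -57 m/s
15–18 s: ½(-12 + 2)(3) = -15 m/s
Δv = -120.5 m/s, so v(18) = -2 + (-120.5) = -122.5 m/s.

-122.5 m/s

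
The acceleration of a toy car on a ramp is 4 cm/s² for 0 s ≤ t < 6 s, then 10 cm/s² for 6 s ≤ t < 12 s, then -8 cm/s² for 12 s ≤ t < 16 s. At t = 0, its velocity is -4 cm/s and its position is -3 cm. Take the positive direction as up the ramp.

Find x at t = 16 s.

601 cm

On each constant-a segment, Δv = aΔt and Δx = v₀Δt + ½aΔt²; chain segment to segment.
0–6 s: v starts -4 cm/s; Δx = -4·6 + ½·4·6² = 48 cm; v ends 20 cm/s.
6–12 s: v starts 20 cm/s; Δx = 20·6 + ½·10·6² = 300 cm; v ends 80 cm/s.
12–16 s: v starts 80 cm/s; Δx = 80·4 + ½·-8·4² = 256 cm; v ends 48 cm/s.
x(16) = -3 + Σ Δx = 601 cm.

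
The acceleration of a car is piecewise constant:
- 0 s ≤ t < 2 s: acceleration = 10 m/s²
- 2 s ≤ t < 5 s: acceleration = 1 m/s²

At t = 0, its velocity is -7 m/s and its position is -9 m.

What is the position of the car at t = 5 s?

40.5 m

On each constant-a segment, Δv = aΔt and Δx = v₀Δt + ½aΔt²; chain segment to segment.
0–2 s: v starts -7 m/s; Δx = -7·2 + ½·10·2² = 6 m; v ends 13 m/s.
2–5 s: v starts 13 m/s; Δx = 13·3 + ½·1·3² = 43.5 m; v ends 16 m/s.
x(5) = -9 + Σ Δx = 40.5 m.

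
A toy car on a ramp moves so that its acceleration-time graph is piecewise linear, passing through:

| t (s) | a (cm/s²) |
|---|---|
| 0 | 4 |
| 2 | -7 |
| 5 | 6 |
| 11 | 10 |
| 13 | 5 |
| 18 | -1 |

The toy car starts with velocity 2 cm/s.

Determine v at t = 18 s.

70.5 cm/s

Δv equals the area under the a-t graph; then v = v₀ + Δv.
0–2 s: ½(4 + -7)(2) = -3 cm/s
2–5 s: ½(-7 + 6)(3) = -1.5 cm/s
5–11 s: ½(6 + 10)(6) = 48 cm/s
11–13 s: ½(10 + 5)(2) = 15 cm/s
13–18 s: ½(5 + -1)(5) = 10 cm/s
Δv = 68.5 cm/s, so v(18) = 2 + (68.5) = 70.5 cm/s.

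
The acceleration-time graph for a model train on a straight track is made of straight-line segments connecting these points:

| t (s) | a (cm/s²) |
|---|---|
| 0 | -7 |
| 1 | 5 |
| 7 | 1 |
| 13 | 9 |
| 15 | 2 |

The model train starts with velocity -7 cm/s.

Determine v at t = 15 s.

Δv equals the area under the a-t graph; then v = v₀ + Δv.
0–1 s: ½(-7 + 5)(1) = -1 cm/s
1–7 s: ½(5 + 1)(6) = 18 cm/s
7–13 s: ½(1 + 9)(6) = 30 cm/s
13–15 s: ½(9 + 2)(2) = 11 cm/s
Δv = 58 cm/s, so v(15) = -7 + (58) = 51 cm/s.

51 cm/s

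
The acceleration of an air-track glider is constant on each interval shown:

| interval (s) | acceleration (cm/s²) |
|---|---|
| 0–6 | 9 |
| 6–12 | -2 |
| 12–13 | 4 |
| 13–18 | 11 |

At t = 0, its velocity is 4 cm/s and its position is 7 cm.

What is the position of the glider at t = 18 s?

940.5 cm

On each constant-a segment, Δv = aΔt and Δx = v₀Δt + ½aΔt²; chain segment to segment.
0–6 s: v starts 4 cm/s; Δx = 4·6 + ½·9·6² = 186 cm; v ends 58 cm/s.
6–12 s: v starts 58 cm/s; Δx = 58·6 + ½·-2·6² = 312 cm; v ends 46 cm/s.
12–13 s: v starts 46 cm/s; Δx = 46·1 + ½·4·1² = 48 cm; v ends 50 cm/s.
13–18 s: v starts 50 cm/s; Δx = 50·5 + ½·11·5² = 387.5 cm; v ends 105 cm/s.
x(18) = 7 + Σ Δx = 940.5 cm.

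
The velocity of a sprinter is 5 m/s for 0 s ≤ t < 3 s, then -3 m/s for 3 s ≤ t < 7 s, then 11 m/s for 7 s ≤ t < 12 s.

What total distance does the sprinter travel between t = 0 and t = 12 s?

Total distance travelled is ∫|v| dt — sum the magnitudes of each area piece.
0–3 s: |5| × 3 = 15 m
3–7 s: |-3| × 4 = 12 m
7–12 s: |11| × 5 = 55 m
Total distance = 82 m

82 m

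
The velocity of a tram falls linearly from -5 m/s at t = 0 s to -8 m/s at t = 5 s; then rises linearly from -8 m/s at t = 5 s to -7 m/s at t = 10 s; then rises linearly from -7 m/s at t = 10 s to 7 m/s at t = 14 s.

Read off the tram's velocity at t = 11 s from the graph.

On 10–14 s the graph is linear from -7 to 7 m/s: v(11) = -7 + (7 − -7)·(11 − 10)/(14 − 10) = -3.5 m/s.

-3.5 m/s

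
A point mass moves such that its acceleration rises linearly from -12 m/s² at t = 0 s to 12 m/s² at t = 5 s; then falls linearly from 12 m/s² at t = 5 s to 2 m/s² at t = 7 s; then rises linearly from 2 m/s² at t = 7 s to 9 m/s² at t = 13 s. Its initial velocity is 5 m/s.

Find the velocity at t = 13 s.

Δv equals the area under the a-t graph; then v = v₀ + Δv.
0–5 s: ½(-12 + 12)(5) = 0 m/s
5–7 s: ½(12 + 2)(2) = 14 m/s
7–13 s: ½(2 + 9)(6) = 33 m/s
Δv = 47 m/s, so v(13) = 5 + (47) = 52 m/s.

52 m/s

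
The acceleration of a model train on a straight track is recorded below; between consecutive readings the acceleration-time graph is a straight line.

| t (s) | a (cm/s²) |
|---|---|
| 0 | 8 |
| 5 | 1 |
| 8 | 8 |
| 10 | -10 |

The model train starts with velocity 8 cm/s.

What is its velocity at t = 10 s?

Δv equals the area under the a-t graph; then v = v₀ + Δv.
0–5 s: ½(8 + 1)(5) = 22.5 cm/s
5–8 s: ½(1 + 8)(3) = 13.5 cm/s
8–10 s: ½(8 + -10)(2) = -2 cm/s
Δv = 34 cm/s, so v(10) = 8 + (34) = 42 cm/s.

42 cm/s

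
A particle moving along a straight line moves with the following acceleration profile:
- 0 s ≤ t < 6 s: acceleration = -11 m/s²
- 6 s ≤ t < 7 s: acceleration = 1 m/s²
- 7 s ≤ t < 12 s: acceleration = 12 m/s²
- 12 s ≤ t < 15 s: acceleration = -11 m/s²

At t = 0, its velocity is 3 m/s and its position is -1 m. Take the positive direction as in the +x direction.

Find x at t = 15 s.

On each constant-a segment, Δv = aΔt and Δx = v₀Δt + ½aΔt²; chain segment to segment.
0–6 s: v starts 3 m/s; Δx = 3·6 + ½·-11·6² = -180 m; v ends -63 m/s.
6–7 s: v starts -63 m/s; Δx = -63·1 + ½·1·1² = -62.5 m; v ends -62 m/s.
7–12 s: v starts -62 m/s; Δx = -62·5 + ½·12·5² = -160 m; v ends -2 m/s.
12–15 s: v starts -2 m/s; Δx = -2·3 + ½·-11·3² = -55.5 m; v ends -35 m/s.
x(15) = -1 + Σ Δx = -459 m.

-459 m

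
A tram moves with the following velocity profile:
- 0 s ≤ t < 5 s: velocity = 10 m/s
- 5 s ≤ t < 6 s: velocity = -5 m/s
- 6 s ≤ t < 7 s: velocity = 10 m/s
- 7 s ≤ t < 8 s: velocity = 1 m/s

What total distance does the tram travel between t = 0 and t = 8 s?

66 m

Distance (not displacement) is the total path length: add the absolute areas under v-t.
0–5 s: |10| × 5 = 50 m
5–6 s: |-5| × 1 = 5 m
6–7 s: |10| × 1 = 10 m
7–8 s: |1| × 1 = 1 m
Total distance = 66 m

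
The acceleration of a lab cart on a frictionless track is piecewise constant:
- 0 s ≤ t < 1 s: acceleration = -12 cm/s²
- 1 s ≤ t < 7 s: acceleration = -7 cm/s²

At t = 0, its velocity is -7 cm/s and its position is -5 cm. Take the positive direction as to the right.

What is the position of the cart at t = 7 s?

On each constant-a segment, Δv = aΔt and Δx = v₀Δt + ½aΔt²; chain segment to segment.
0–1 s: v starts -7 cm/s; Δx = -7·1 + ½·-12·1² = -13 cm; v ends -19 cm/s.
1–7 s: v starts -19 cm/s; Δx = -19·6 + ½·-7·6² = -240 cm; v ends -61 cm/s.
x(7) = -5 + Σ Δx = -258 cm.

-258 cm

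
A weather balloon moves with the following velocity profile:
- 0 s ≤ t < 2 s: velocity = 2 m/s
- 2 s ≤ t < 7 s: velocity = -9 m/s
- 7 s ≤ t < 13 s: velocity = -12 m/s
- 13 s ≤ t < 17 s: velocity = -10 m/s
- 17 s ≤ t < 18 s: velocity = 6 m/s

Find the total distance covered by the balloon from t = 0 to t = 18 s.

167 m

Distance (not displacement) is the total path length: add the absolute areas under v-t.
0–2 s: |2| × 2 = 4 m
2–7 s: |-9| × 5 = 45 m
7–13 s: |-12| × 6 = 72 m
13–17 s: |-10| × 4 = 40 m
17–18 s: |6| × 1 = 6 m
Total distance = 167 m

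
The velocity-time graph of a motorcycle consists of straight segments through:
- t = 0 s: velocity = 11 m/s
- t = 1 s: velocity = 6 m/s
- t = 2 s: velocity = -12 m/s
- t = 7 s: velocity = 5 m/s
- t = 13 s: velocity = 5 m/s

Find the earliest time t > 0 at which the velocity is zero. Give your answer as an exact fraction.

v changes sign on 1–2 s (from 6 to -12); the graph is linear there, so v = 0 at t = 1 + (-6)·(2 − 1)/(-12 − 6) = 4/3 s.

t = 4/3 s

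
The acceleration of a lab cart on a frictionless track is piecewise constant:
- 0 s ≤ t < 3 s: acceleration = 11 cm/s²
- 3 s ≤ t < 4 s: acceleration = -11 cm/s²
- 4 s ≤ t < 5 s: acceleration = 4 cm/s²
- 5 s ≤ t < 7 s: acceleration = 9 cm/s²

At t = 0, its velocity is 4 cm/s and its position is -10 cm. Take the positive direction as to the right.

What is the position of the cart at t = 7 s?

189 cm

On each constant-a segment, Δv = aΔt and Δx = v₀Δt + ½aΔt²; chain segment to segment.
0–3 s: v starts 4 cm/s; Δx = 4·3 + ½·11·3² = 61.5 cm; v ends 37 cm/s.
3–4 s: v starts 37 cm/s; Δx = 37·1 + ½·-11·1² = 31.5 cm; v ends 26 cm/s.
4–5 s: v starts 26 cm/s; Δx = 26·1 + ½·4·1² = 28 cm; v ends 30 cm/s.
5–7 s: v starts 30 cm/s; Δx = 30·2 + ½·9·2² = 78 cm; v ends 48 cm/s.
x(7) = -10 + Σ Δx = 189 cm.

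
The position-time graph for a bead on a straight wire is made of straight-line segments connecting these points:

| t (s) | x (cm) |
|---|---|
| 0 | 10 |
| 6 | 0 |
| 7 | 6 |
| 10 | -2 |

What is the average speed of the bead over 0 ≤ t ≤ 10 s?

Average speed = (total path length)/(elapsed time); on a piecewise-linear x-t graph the path length is Σ|Δx|.
0–6 s: |Δx| = |0 − 10| = 10 cm
6–7 s: |Δx| = |6 − 0| = 6 cm
7–10 s: |Δx| = |-2 − 6| = 8 cm
Total path = 24 cm; average speed = 24/10 = 2.4 cm/s.

2.4 cm/s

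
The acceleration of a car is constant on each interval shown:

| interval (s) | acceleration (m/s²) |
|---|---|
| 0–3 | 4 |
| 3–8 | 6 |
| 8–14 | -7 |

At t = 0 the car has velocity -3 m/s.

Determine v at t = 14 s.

-3 m/s

Δv equals the area under the a-t graph; then v = v₀ + Δv.
0–3 s: 4 × 3 = 12 m/s
3–8 s: 6 × 5 = 30 m/s
8–14 s: -7 × 6 = -42 m/s
Δv = 0 m/s, so v(14) = -3 + (0) = -3 m/s.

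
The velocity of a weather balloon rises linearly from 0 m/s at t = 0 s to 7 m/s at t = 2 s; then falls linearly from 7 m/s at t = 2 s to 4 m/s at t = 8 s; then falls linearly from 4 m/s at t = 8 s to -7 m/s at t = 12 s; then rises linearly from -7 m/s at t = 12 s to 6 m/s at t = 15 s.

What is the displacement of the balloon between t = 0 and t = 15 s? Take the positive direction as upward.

Displacement is the signed area under the v-t curve.
0–2 s: ½(0 + 7)(2) = 7 m
2–8 s: ½(7 + 4)(6) = 33 m
8–12 s: ½(4 + -7)(4) = -6 m
12–15 s: ½(-7 + 6)(3) = -1.5 m
Net displacement = 32.5 m

32.5 m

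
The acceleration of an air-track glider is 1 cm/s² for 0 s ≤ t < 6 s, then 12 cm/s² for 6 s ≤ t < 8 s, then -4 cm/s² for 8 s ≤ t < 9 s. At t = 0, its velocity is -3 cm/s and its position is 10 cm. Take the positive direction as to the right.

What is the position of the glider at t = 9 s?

65 cm

On each constant-a segment, Δv = aΔt and Δx = v₀Δt + ½aΔt²; chain segment to segment.
0–6 s: v starts -3 cm/s; Δx = -3·6 + ½·1·6² = 0 cm; v ends 3 cm/s.
6–8 s: v starts 3 cm/s; Δx = 3·2 + ½·12·2² = 30 cm; v ends 27 cm/s.
8–9 s: v starts 27 cm/s; Δx = 27·1 + ½·-4·1² = 25 cm; v ends 23 cm/s.
x(9) = 10 + Σ Δx = 65 cm.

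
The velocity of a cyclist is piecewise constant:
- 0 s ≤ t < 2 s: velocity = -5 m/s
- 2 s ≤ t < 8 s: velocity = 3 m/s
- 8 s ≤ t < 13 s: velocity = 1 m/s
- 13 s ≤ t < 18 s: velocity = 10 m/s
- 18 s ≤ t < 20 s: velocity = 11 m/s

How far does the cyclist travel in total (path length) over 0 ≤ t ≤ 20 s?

Total distance travelled is ∫|v| dt — sum the magnitudes of each area piece.
0–2 s: |-5| × 2 = 10 m
2–8 s: |3| × 6 = 18 m
8–13 s: |1| × 5 = 5 m
13–18 s: |10| × 5 = 50 m
18–20 s: |11| × 2 = 22 m
Total distance = 105 m

105 m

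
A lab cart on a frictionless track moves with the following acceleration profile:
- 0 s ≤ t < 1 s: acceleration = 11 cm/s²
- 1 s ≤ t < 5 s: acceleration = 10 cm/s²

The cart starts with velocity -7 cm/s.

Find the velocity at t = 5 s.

44 cm/s

Δv equals the area under the a-t graph; then v = v₀ + Δv.
0–1 s: 11 × 1 = 11 cm/s
1–5 s: 10 × 4 = 40 cm/s
Δv = 51 cm/s, so v(5) = -7 + (51) = 44 cm/s.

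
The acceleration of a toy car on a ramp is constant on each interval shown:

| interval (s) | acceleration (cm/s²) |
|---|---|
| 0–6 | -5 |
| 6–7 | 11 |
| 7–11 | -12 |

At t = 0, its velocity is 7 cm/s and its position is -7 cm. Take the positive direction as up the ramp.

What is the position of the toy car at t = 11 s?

-216.5 cm

On each constant-a segment, Δv = aΔt and Δx = v₀Δt + ½aΔt²; chain segment to segment.
0–6 s: v starts 7 cm/s; Δx = 7·6 + ½·-5·6² = -48 cm; v ends -23 cm/s.
6–7 s: v starts -23 cm/s; Δx = -23·1 + ½·11·1² = -17.5 cm; v ends -12 cm/s.
7–11 s: v starts -12 cm/s; Δx = -12·4 + ½·-12·4² = -144 cm; v ends -60 cm/s.
x(11) = -7 + Σ Δx = -216.5 cm.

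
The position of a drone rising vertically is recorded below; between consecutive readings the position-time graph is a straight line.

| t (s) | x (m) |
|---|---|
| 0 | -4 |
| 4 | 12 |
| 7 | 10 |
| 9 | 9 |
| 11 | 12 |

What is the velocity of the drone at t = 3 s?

4 m/s

Velocity is the slope of the x-t graph on 0–4 s: (12 − -4)/(4 − 0) = 4 m/s.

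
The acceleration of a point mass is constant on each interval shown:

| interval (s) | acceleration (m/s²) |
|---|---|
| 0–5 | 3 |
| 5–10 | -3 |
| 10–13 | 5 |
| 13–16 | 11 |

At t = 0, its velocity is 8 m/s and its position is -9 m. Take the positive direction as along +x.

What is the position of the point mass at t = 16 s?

311 m

On each constant-a segment, Δv = aΔt and Δx = v₀Δt + ½aΔt²; chain segment to segment.
0–5 s: v starts 8 m/s; Δx = 8·5 + ½·3·5² = 77.5 m; v ends 23 m/s.
5–10 s: v starts 23 m/s; Δx = 23·5 + ½·-3·5² = 77.5 m; v ends 8 m/s.
10–13 s: v starts 8 m/s; Δx = 8·3 + ½·5·3² = 46.5 m; v ends 23 m/s.
13–16 s: v starts 23 m/s; Δx = 23·3 + ½·11·3² = 118.5 m; v ends 56 m/s.
x(16) = -9 + Σ Δx = 311 m.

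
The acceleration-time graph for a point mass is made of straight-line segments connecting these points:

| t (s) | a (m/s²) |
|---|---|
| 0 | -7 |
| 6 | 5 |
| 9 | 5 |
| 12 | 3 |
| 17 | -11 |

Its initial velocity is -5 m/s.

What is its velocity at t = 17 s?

-4 m/s

Δv equals the area under the a-t graph; then v = v₀ + Δv.
0–6 s: ½(-7 + 5)(6) = -6 m/s
6–9 s: 5 × 3 = 15 m/s
9–12 s: ½(5 + 3)(3) = 12 m/s
12–17 s: ½(3 + -11)(5) = -20 m/s
Δv = 1 m/s, so v(17) = -5 + (1) = -4 m/s.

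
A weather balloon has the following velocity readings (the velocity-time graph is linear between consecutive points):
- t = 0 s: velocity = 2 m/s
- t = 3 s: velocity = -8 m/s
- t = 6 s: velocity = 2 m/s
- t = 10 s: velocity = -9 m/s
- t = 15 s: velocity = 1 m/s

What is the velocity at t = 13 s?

-3 m/s

On 10–15 s the graph is linear from -9 to 1 m/s: v(13) = -9 + (1 − -9)·(13 − 10)/(15 − 10) = -3 m/s.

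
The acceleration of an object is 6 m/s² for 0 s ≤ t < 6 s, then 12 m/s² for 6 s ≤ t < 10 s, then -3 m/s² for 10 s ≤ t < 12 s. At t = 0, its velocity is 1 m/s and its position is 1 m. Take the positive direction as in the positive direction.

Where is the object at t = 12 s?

On each constant-a segment, Δv = aΔt and Δx = v₀Δt + ½aΔt²; chain segment to segment.
0–6 s: v starts 1 m/s; Δx = 1·6 + ½·6·6² = 114 m; v ends 37 m/s.
6–10 s: v starts 37 m/s; Δx = 37·4 + ½·12·4² = 244 m; v ends 85 m/s.
10–12 s: v starts 85 m/s; Δx = 85·2 + ½·-3·2² = 164 m; v ends 79 m/s.
x(12) = 1 + Σ Δx = 523 m.

523 m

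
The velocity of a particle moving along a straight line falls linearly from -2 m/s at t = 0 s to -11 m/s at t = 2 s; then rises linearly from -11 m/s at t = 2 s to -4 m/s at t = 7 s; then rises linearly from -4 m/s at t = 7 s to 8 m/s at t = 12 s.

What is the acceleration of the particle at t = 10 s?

2.4 m/s²

Acceleration is the slope of the v-t graph on 7–12 s: (8 − -4)/(12 − 7) = 2.4 m/s².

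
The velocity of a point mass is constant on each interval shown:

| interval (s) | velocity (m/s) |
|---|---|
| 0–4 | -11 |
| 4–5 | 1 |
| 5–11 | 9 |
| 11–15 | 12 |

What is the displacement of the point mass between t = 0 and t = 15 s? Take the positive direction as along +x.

59 m

Net displacement equals the area under the velocity-time graph (areas below the axis count negative).
0–4 s: -11 × 4 = -44 m
4–5 s: 1 × 1 = 1 m
5–11 s: 9 × 6 = 54 m
11–15 s: 12 × 4 = 48 m
Net displacement = 59 m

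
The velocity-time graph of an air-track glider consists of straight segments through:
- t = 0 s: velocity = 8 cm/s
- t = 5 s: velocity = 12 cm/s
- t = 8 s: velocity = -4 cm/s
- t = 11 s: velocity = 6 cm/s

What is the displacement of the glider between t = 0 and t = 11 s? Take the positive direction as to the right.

65 cm

Displacement is the signed area under the v-t curve.
0–5 s: ½(8 + 12)(5) = 50 cm
5–8 s: ½(12 + -4)(3) = 12 cm
8–11 s: ½(-4 + 6)(3) = 3 cm
Net displacement = 65 cm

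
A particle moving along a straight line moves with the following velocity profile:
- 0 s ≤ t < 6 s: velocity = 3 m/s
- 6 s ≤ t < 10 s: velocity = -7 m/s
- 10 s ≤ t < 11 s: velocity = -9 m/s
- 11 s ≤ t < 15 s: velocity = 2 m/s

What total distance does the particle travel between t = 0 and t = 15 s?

Total distance travelled is ∫|v| dt — sum the magnitudes of each area piece.
0–6 s: |3| × 6 = 18 m
6–10 s: |-7| × 4 = 28 m
10–11 s: |-9| × 1 = 9 m
11–15 s: |2| × 4 = 8 m
Total distance = 63 m

63 m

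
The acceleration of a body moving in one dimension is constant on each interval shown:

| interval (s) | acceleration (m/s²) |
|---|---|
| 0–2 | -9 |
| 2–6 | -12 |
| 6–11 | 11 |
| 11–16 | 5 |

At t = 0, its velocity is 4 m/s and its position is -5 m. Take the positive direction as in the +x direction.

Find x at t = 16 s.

-312 m

On each constant-a segment, Δv = aΔt and Δx = v₀Δt + ½aΔt²; chain segment to segment.
0–2 s: v starts 4 m/s; Δx = 4·2 + ½·-9·2² = -10 m; v ends -14 m/s.
2–6 s: v starts -14 m/s; Δx = -14·4 + ½·-12·4² = -152 m; v ends -62 m/s.
6–11 s: v starts -62 m/s; Δx = -62·5 + ½·11·5² = -172.5 m; v ends -7 m/s.
11–16 s: v starts -7 m/s; Δx = -7·5 + ½·5·5² = 27.5 m; v ends 18 m/s.
x(16) = -5 + Σ Δx = -312 m.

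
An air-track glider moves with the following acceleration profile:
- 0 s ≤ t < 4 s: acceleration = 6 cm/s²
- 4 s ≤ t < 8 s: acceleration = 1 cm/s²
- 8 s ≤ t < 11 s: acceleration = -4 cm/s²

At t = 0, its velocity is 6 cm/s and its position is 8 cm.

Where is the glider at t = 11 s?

292 cm

On each constant-a segment, Δv = aΔt and Δx = v₀Δt + ½aΔt²; chain segment to segment.
0–4 s: v starts 6 cm/s; Δx = 6·4 + ½·6·4² = 72 cm; v ends 30 cm/s.
4–8 s: v starts 30 cm/s; Δx = 30·4 + ½·1·4² = 128 cm; v ends 34 cm/s.
8–11 s: v starts 34 cm/s; Δx = 34·3 + ½·-4·3² = 84 cm; v ends 22 cm/s.
x(11) = 8 + Σ Δx = 292 cm.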